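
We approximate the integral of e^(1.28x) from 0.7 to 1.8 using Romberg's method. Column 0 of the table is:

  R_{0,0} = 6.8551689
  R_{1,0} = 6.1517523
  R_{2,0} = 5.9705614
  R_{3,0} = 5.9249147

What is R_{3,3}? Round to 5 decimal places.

Richardson extrapolation on the trapezoidal column (denominator 4−1=3):
R_{1,1} = (4·6.1517523 − 6.8551689) / 3 = 5.9172801
R_{2,1} = 5.9705614 + (5.9705614 − 6.1517523)/3 = 5.9101644
R_{3,1} = (4·5.9249147 − 5.9705614) / 3 = 5.9096991
R_{2,2} = (16·5.9101644 − 5.9172801) / 15 = 5.9096900
R_{3,2} = (16·5.9096991 − 5.9101644) / 15 = 5.9096681
R_{3,3} = 5.9096681 + (5.9096681 − 5.9096900)/63 = 5.9096678

5.90967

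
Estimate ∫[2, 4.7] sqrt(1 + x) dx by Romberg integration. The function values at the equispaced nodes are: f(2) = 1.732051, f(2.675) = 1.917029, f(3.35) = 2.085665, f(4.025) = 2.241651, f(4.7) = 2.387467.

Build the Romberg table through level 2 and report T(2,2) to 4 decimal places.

T(0,0) (trapezoid, 1 panel, h=2.7000): 5.561349
T(1,0) (trapezoid, 2 panels, h=1.3500): 5.596322
T(2,0) (trapezoid, 4 panels, h=0.6750): 5.605270
T(1,1) = 5.596322 + (5.596322 − 5.561349)/3 = 5.607980
T(2,1) = 5.605270 + (5.605270 − 5.596322)/3 = 5.608253
T(2,2) = 5.608253 + (5.608253 − 5.607980)/15 = 5.608271

5.6083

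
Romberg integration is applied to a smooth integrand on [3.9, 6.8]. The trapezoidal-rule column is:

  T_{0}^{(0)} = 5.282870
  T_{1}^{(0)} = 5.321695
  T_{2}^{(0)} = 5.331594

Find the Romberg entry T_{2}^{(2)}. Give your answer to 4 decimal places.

5.3349

T_{1}^{(1)} = (4·5.321695 − 5.282870) / 3 = 5.334637
T_{2}^{(1)} = 5.331594 + (5.331594 − 5.321695)/3 = 5.334894
T_{2}^{(2)} = 5.334894 + (5.334894 − 5.334637)/15 = 5.334911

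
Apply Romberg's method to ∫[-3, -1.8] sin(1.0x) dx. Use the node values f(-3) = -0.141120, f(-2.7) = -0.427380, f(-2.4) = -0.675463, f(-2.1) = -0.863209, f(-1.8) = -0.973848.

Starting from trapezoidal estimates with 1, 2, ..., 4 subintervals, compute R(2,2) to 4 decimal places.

R(0,0) (trapezoid, 1 panel, h=1.2000): -0.668981
R(1,0) (trapezoid, 2 panels, h=0.6000): -0.739768
R(2,0) (trapezoid, 4 panels, h=0.3000): -0.757061
R(1,1) = -0.739768 + (-0.739768 − (-0.668981))/3 = -0.763364
R(2,1) = -0.757061 + (-0.757061 − (-0.739768))/3 = -0.762825
R(2,2) = -0.762825 + (-0.762825 − (-0.763364))/15 = -0.762789

-0.7628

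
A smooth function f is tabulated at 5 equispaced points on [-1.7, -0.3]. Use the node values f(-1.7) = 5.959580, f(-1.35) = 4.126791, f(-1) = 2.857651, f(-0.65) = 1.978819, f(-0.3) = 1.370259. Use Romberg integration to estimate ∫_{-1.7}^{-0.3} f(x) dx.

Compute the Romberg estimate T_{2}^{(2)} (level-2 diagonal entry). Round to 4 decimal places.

4.3708

T_{0}^{(0)} (trapezoid, 1 panel, h=1.4000): 5.130887
T_{1}^{(0)} (trapezoid, 2 panels, h=0.7000): 4.565799
T_{2}^{(0)} (trapezoid, 4 panels, h=0.3500): 4.419863
T_{1}^{(1)} = 4.565799 + (4.565799 − 5.130887)/3 = 4.377436
T_{2}^{(1)} = 4.419863 + (4.419863 − 4.565799)/3 = 4.371218
T_{2}^{(2)} = 4.371218 + (4.371218 − 4.377436)/15 = 4.370803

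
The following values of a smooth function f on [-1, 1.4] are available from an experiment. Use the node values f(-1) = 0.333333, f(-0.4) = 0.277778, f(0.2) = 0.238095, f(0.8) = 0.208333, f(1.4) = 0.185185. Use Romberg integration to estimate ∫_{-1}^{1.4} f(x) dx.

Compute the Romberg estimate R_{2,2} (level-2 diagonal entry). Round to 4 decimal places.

R_{0,0} (trapezoid, 1 panel, h=2.4000): 0.622222
R_{1,0} (trapezoid, 2 panels, h=1.2000): 0.596825
R_{2,0} (trapezoid, 4 panels, h=0.6000): 0.590079
R_{1,1} = 0.596825 + (0.596825 − 0.622222)/3 = 0.588359
R_{2,1} = 0.590079 + (0.590079 − 0.596825)/3 = 0.587830
R_{2,2} = 0.587830 + (0.587830 − 0.588359)/15 = 0.587795

0.5878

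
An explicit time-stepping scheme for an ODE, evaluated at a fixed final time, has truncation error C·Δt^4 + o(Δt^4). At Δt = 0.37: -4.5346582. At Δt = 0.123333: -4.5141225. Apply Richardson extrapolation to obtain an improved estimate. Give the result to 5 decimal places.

The leading error scales as Δt^4; refining by a factor of 3 reduces it by 3^4 = 81.
Extrapolated value = (81·A(Δt/3) − A(Δt)) / (81 − 1)
= (81·(-4.5141225) − (-4.5346582)) / 80
= -361.1092643 / 80 = -4.5138658

-4.51387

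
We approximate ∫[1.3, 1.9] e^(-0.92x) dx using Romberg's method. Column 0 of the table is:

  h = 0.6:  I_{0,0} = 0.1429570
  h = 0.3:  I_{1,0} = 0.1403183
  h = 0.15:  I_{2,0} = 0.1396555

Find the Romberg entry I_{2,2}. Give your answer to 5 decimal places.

I_{1,1} = (4·0.1403183 − 0.1429570) / 3 = 0.1394387
I_{2,1} = 0.1396555 + (0.1396555 − 0.1403183)/3 = 0.1394346
I_{2,2} = (16·0.1394346 − 0.1394387) / 15 = 0.1394343

0.13943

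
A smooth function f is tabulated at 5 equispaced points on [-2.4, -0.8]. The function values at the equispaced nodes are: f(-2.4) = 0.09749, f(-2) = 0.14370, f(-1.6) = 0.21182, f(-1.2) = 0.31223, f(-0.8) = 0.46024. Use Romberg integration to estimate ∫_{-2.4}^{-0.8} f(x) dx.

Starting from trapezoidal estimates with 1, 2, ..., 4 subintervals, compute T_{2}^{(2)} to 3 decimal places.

T_{0}^{(0)} (trapezoid, 1 panel, h=1.6000): 0.44618
T_{1}^{(0)} (trapezoid, 2 panels, h=0.8000): 0.39255
T_{2}^{(0)} (trapezoid, 4 panels, h=0.4000): 0.37865
T_{1}^{(1)} = 0.39255 + (0.39255 − 0.44618)/3 = 0.37467
T_{2}^{(1)} = 0.37865 + (0.37865 − 0.39255)/3 = 0.37402
T_{2}^{(2)} = 0.37402 + (0.37402 − 0.37467)/15 = 0.37398

0.374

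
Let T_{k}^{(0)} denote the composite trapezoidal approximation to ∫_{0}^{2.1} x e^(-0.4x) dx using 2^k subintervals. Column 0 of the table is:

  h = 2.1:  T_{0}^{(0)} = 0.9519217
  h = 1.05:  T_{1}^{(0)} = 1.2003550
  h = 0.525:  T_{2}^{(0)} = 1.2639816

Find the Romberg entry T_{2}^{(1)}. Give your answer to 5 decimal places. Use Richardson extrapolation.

1.28519

Richardson extrapolation on the trapezoidal column (denominator 4−1=3):
T_{2}^{(1)} = 1.2639816 + (1.2639816 − 1.2003550)/3 = 1.2851905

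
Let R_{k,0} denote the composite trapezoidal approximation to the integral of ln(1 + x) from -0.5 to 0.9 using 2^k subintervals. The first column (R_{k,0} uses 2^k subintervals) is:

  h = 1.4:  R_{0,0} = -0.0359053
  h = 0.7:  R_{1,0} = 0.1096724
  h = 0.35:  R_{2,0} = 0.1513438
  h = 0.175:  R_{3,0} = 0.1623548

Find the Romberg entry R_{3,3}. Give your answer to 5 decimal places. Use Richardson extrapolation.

0.16608

Richardson extrapolation on the trapezoidal column (denominator 4−1=3):
R_{1,1} = 0.1096724 + (0.1096724 − (-0.0359053))/3 = 0.1581983
R_{2,1} = (4·0.1513438 − 0.1096724) / 3 = 0.1652343
R_{3,1} = 0.1623548 + (0.1623548 − 0.1513438)/3 = 0.1660251
R_{2,2} = 0.1652343 + (0.1652343 − 0.1581983)/15 = 0.1657034
R_{3,2} = (16·0.1660251 − 0.1652343) / 15 = 0.1660778
R_{3,3} = (64·0.1660778 − 0.1657034) / 63 = 0.1660837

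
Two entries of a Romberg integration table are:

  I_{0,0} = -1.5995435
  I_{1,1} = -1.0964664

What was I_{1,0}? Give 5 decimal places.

From I_{1,1} = (4·I_{1,0} − I_{0,0})/3, solve for I_{1,0}:
4·I_{1,0} = 3·(-1.0964664) + (-1.5995435) = -4.8889427
I_{1,0} = -1.2222357

-1.22224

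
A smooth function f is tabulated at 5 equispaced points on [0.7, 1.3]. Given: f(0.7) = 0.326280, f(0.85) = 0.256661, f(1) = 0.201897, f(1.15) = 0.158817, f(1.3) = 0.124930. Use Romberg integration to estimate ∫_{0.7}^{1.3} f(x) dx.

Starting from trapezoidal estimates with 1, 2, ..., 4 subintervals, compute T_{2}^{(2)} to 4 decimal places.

0.1258

T_{0}^{(0)} (trapezoid, 1 panel, h=0.6000): 0.135363
T_{1}^{(0)} (trapezoid, 2 panels, h=0.3000): 0.128251
T_{2}^{(0)} (trapezoid, 4 panels, h=0.1500): 0.126447
T_{1}^{(1)} = 0.128251 + (0.128251 − 0.135363)/3 = 0.125880
T_{2}^{(1)} = 0.126447 + (0.126447 − 0.128251)/3 = 0.125846
T_{2}^{(2)} = 0.125846 + (0.125846 − 0.125880)/15 = 0.125844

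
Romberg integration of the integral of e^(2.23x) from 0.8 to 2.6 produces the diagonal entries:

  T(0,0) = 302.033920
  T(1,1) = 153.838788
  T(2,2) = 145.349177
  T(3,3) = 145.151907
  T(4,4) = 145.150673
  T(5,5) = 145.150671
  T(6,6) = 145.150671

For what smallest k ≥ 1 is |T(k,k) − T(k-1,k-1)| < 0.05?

k = 4

|T(1,1) − T(0,0)| = 148.195132 ≥ 0.05
|T(2,2) − T(1,1)| = 8.489611 ≥ 0.05
|T(3,3) − T(2,2)| = 0.197270 ≥ 0.05
|T(4,4) − T(3,3)| = 0.001234 < 0.05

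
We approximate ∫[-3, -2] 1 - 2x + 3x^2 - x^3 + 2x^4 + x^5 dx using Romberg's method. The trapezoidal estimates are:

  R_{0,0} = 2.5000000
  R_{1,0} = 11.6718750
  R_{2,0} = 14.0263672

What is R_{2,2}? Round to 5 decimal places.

14.81667

R_{1,1} = (4·11.6718750 − 2.5000000) / 3 = 14.7291667
R_{2,1} = (4·14.0263672 − 11.6718750) / 3 = 14.8111979
R_{2,2} = 14.8111979 + (14.8111979 − 14.7291667)/15 = 14.8166666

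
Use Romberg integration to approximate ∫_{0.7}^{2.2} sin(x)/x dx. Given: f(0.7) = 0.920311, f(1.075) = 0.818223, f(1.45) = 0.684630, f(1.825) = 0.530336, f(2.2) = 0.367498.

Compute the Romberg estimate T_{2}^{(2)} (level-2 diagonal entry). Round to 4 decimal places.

T_{0}^{(0)} (trapezoid, 1 panel, h=1.5000): 0.965857
T_{1}^{(0)} (trapezoid, 2 panels, h=0.7500): 0.996401
T_{2}^{(0)} (trapezoid, 4 panels, h=0.3750): 1.003910
T_{1}^{(1)} = 0.996401 + (0.996401 − 0.965857)/3 = 1.006582
T_{2}^{(1)} = 1.003910 + (1.003910 − 0.996401)/3 = 1.006413
T_{2}^{(2)} = 1.006413 + (1.006413 − 1.006582)/15 = 1.006402

1.0064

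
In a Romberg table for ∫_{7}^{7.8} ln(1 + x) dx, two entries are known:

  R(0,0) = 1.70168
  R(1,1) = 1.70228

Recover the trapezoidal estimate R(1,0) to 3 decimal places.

From R(1,1) = (4·R(1,0) − R(0,0))/3, solve for R(1,0):
4·R(1,0) = 3·1.70228 + 1.70168 = 6.80852
R(1,0) = 1.70213

1.702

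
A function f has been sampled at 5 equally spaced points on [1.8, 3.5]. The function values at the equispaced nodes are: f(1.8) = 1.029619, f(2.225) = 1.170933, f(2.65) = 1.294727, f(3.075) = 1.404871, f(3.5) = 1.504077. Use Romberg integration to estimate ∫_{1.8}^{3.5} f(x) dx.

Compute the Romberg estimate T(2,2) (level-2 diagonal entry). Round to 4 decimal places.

T(0,0) (trapezoid, 1 panel, h=1.7000): 2.153642
T(1,0) (trapezoid, 2 panels, h=0.8500): 2.177339
T(2,0) (trapezoid, 4 panels, h=0.4250): 2.183386
T(1,1) = 2.177339 + (2.177339 − 2.153642)/3 = 2.185238
T(2,1) = 2.183386 + (2.183386 − 2.177339)/3 = 2.185402
T(2,2) = 2.185402 + (2.185402 − 2.185238)/15 = 2.185413

2.1854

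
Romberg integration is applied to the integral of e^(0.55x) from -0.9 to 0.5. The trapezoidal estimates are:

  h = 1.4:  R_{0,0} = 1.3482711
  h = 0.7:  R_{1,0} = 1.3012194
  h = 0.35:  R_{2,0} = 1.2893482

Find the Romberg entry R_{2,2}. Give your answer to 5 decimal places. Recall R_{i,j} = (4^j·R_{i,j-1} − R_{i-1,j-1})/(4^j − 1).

Richardson extrapolation on the trapezoidal column (denominator 4−1=3):
R_{1,1} = (4·1.3012194 − 1.3482711) / 3 = 1.2855355
R_{2,1} = (4·1.2893482 − 1.3012194) / 3 = 1.2853911
R_{2,2} = (16·1.2853911 − 1.2855355) / 15 = 1.2853815

1.28538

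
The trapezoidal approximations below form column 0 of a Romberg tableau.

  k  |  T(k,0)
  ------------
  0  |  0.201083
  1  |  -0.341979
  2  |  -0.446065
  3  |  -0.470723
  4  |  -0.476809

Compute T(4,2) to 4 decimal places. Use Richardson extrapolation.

-0.4788

Richardson extrapolation on the trapezoidal column (denominator 4−1=3):
T(3,1) = (4·(-0.470723) − (-0.446065)) / 3 = -0.478942
T(4,1) = -0.476809 + (-0.476809 − (-0.470723))/3 = -0.478838
T(4,2) = (16·(-0.478838) − (-0.478942)) / 15 = -0.478831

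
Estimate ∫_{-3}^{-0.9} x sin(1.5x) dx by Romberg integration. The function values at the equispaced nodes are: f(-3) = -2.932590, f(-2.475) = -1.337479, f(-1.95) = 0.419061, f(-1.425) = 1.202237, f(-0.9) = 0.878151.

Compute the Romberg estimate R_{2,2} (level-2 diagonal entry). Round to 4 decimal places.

R_{0,0} (trapezoid, 1 panel, h=2.1000): -2.157161
R_{1,0} (trapezoid, 2 panels, h=1.0500): -0.638566
R_{2,0} (trapezoid, 4 panels, h=0.5250): -0.390285
R_{1,1} = -0.638566 + (-0.638566 − (-2.157161))/3 = -0.132368
R_{2,1} = -0.390285 + (-0.390285 − (-0.638566))/3 = -0.307525
R_{2,2} = -0.307525 + (-0.307525 − (-0.132368))/15 = -0.319202

-0.3192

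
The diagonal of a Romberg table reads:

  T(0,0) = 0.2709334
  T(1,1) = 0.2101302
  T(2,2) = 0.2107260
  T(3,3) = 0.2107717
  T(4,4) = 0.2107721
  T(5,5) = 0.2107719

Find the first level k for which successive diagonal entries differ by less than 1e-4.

|T(1,1) − T(0,0)| = 0.0608032 ≥ 1e-4
|T(2,2) − T(1,1)| = 0.0005958 ≥ 1e-4
|T(3,3) − T(2,2)| = 0.0000457 < 1e-4

k = 3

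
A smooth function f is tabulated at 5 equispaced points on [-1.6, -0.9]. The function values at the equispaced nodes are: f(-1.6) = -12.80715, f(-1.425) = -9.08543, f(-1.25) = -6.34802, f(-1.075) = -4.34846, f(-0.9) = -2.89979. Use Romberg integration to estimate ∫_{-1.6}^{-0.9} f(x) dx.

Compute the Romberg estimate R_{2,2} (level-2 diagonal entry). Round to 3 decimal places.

R_{0,0} (trapezoid, 1 panel, h=0.7000): -5.49743
R_{1,0} (trapezoid, 2 panels, h=0.3500): -4.97052
R_{2,0} (trapezoid, 4 panels, h=0.1750): -4.83619
R_{1,1} = -4.97052 + (-4.97052 − (-5.49743))/3 = -4.79488
R_{2,1} = -4.83619 + (-4.83619 − (-4.97052))/3 = -4.79141
R_{2,2} = -4.79141 + (-4.79141 − (-4.79488))/15 = -4.79118

-4.791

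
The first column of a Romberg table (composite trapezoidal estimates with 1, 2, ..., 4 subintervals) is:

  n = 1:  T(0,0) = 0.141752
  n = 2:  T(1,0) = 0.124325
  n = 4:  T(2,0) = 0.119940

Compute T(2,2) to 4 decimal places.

0.1185

T(1,1) = (4·0.124325 − 0.141752) / 3 = 0.118516
T(2,1) = 0.119940 + (0.119940 − 0.124325)/3 = 0.118478
T(2,2) = 0.118478 + (0.118478 − 0.118516)/15 = 0.118475
(Column j=1 coincides with Simpson's rule on the same nodes.)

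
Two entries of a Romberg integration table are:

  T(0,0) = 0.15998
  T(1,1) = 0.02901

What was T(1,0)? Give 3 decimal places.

0.062

From T(1,1) = (4·T(1,0) − T(0,0))/3, solve for T(1,0):
4·T(1,0) = 3·0.02901 + 0.15998 = 0.24701
T(1,0) = 0.06175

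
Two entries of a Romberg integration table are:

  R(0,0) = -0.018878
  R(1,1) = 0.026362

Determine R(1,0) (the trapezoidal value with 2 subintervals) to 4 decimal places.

0.0151

From R(1,1) = (4·R(1,0) − R(0,0))/3, solve for R(1,0):
4·R(1,0) = 3·0.026362 + (-0.018878) = 0.060208
R(1,0) = 0.015052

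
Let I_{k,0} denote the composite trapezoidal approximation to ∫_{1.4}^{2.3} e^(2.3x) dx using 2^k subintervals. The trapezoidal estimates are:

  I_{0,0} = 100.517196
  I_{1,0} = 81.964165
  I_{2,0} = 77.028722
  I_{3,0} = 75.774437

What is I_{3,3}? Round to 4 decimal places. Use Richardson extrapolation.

Richardson extrapolation on the trapezoidal column (denominator 4−1=3):
I_{1,1} = 81.964165 + (81.964165 − 100.517196)/3 = 75.779821
I_{2,1} = 77.028722 + (77.028722 − 81.964165)/3 = 75.383574
I_{3,1} = (4·75.774437 − 77.028722) / 3 = 75.356342
I_{2,2} = (16·75.383574 − 75.779821) / 15 = 75.357158
I_{3,2} = 75.356342 + (75.356342 − 75.383574)/15 = 75.354527
I_{3,3} = (64·75.354527 − 75.357158) / 63 = 75.354485
(Column j=1 coincides with Simpson's rule on the same nodes.)

75.3545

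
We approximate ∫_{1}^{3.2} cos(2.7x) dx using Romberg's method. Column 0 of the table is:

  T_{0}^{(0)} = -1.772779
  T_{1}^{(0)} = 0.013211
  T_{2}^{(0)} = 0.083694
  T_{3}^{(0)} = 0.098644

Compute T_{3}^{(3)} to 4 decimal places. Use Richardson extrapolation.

0.1039

Richardson extrapolation on the trapezoidal column (denominator 4−1=3):
T_{1}^{(1)} = 0.013211 + (0.013211 − (-1.772779))/3 = 0.608541
T_{2}^{(1)} = (4·0.083694 − 0.013211) / 3 = 0.107188
T_{3}^{(1)} = 0.098644 + (0.098644 − 0.083694)/3 = 0.103627
T_{2}^{(2)} = 0.107188 + (0.107188 − 0.608541)/15 = 0.073764
T_{3}^{(2)} = (16·0.103627 − 0.107188) / 15 = 0.103390
T_{3}^{(3)} = (64·0.103390 − 0.073764) / 63 = 0.103860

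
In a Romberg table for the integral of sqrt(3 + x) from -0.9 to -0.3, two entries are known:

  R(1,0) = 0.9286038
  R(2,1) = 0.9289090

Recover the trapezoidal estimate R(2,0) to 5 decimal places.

From R(2,1) = (4·R(2,0) − R(1,0))/3, solve for R(2,0):
4·R(2,0) = 3·0.9289090 + 0.9286038 = 3.7153308
R(2,0) = 0.9288327

0.92883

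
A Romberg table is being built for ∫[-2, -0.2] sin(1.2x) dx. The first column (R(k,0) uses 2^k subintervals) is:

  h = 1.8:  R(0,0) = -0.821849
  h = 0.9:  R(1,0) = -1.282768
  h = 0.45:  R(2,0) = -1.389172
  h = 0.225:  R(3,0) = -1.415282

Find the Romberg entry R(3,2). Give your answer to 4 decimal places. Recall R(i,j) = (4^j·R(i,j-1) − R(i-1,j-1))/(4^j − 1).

-1.4239

Richardson extrapolation on the trapezoidal column (denominator 4−1=3):
R(2,1) = (4·(-1.389172) − (-1.282768)) / 3 = -1.424640
R(3,1) = (4·(-1.415282) − (-1.389172)) / 3 = -1.423985
R(3,2) = (16·(-1.423985) − (-1.424640)) / 15 = -1.423941
(Column j=1 coincides with Simpson's rule on the same nodes.)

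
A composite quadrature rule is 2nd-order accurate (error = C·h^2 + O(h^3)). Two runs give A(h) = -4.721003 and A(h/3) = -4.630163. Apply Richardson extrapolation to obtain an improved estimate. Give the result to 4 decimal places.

Extrapolated value = (9·A(h/3) − A(h)) / (9 − 1)
= (9·(-4.630163) − (-4.721003)) / 8
= -36.950464 / 8 = -4.618808

-4.6188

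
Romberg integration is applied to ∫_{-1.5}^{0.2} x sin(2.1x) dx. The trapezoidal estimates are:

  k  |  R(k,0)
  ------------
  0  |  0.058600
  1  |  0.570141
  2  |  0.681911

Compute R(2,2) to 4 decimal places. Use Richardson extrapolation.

R(1,1) = 0.570141 + (0.570141 − 0.058600)/3 = 0.740655
R(2,1) = (4·0.681911 − 0.570141) / 3 = 0.719168
R(2,2) = (16·0.719168 − 0.740655) / 15 = 0.717736
(Column j=1 coincides with Simpson's rule on the same nodes.)

0.7177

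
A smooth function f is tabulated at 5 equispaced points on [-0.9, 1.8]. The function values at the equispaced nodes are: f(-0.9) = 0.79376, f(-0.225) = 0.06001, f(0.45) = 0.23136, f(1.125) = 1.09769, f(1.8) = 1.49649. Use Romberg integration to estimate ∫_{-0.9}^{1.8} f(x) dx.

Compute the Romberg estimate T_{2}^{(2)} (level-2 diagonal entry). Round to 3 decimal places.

1.676

T_{0}^{(0)} (trapezoid, 1 panel, h=2.7000): 3.09184
T_{1}^{(0)} (trapezoid, 2 panels, h=1.3500): 1.85825
T_{2}^{(0)} (trapezoid, 4 panels, h=0.6750): 1.71057
T_{1}^{(1)} = 1.85825 + (1.85825 − 3.09184)/3 = 1.44705
T_{2}^{(1)} = 1.71057 + (1.71057 − 1.85825)/3 = 1.66134
T_{2}^{(2)} = 1.66134 + (1.66134 − 1.44705)/15 = 1.67563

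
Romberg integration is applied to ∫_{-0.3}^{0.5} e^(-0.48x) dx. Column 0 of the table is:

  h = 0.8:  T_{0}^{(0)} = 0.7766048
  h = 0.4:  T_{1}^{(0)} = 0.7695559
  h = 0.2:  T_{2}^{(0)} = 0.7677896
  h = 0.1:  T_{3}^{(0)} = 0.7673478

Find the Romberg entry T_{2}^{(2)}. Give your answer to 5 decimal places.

Richardson extrapolation on the trapezoidal column (denominator 4−1=3):
T_{1}^{(1)} = (4·0.7695559 − 0.7766048) / 3 = 0.7672063
T_{2}^{(1)} = (4·0.7677896 − 0.7695559) / 3 = 0.7672008
T_{2}^{(2)} = 0.7672008 + (0.7672008 − 0.7672063)/15 = 0.7672004

0.76720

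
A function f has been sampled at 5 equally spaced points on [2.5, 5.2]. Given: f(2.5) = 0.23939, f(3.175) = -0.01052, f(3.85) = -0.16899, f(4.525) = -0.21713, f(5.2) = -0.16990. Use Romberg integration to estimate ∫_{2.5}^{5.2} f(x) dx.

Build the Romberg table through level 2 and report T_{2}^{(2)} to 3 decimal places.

T_{0}^{(0)} (trapezoid, 1 panel, h=2.7000): 0.09381
T_{1}^{(0)} (trapezoid, 2 panels, h=1.3500): -0.18123
T_{2}^{(0)} (trapezoid, 4 panels, h=0.6750): -0.24428
T_{1}^{(1)} = -0.18123 + (-0.18123 − 0.09381)/3 = -0.27291
T_{2}^{(1)} = -0.24428 + (-0.24428 − (-0.18123))/3 = -0.26530
T_{2}^{(2)} = -0.26530 + (-0.26530 − (-0.27291))/15 = -0.26479

-0.265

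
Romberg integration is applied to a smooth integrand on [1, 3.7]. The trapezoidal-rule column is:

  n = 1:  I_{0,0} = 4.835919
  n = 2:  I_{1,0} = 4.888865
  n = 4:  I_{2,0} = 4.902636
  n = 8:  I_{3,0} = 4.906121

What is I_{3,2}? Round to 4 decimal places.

4.9073

I_{2,1} = 4.902636 + (4.902636 − 4.888865)/3 = 4.907226
I_{3,1} = (4·4.906121 − 4.902636) / 3 = 4.907283
I_{3,2} = 4.907283 + (4.907283 − 4.907226)/15 = 4.907287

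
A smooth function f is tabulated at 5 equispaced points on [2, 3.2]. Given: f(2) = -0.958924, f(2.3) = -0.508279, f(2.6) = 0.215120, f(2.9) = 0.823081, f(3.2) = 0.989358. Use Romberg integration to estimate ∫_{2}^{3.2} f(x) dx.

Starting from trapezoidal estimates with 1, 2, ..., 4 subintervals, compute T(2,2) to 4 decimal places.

0.1716

T(0,0) (trapezoid, 1 panel, h=1.2000): 0.018260
T(1,0) (trapezoid, 2 panels, h=0.6000): 0.138202
T(2,0) (trapezoid, 4 panels, h=0.3000): 0.163542
T(1,1) = 0.138202 + (0.138202 − 0.018260)/3 = 0.178183
T(2,1) = 0.163542 + (0.163542 − 0.138202)/3 = 0.171989
T(2,2) = 0.171989 + (0.171989 − 0.178183)/15 = 0.171576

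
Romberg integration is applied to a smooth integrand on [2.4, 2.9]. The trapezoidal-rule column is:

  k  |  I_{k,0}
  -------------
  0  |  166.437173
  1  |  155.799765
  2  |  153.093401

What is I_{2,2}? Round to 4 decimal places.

I_{1,1} = (4·155.799765 − 166.437173) / 3 = 152.253962
I_{2,1} = (4·153.093401 − 155.799765) / 3 = 152.191280
I_{2,2} = (16·152.191280 − 152.253962) / 15 = 152.187101

152.1871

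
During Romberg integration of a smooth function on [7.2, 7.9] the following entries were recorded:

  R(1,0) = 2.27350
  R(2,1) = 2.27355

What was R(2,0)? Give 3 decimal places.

2.274

From R(2,1) = (4·R(2,0) − R(1,0))/3, solve for R(2,0):
4·R(2,0) = 3·2.27355 + 2.27350 = 9.09415
R(2,0) = 2.27354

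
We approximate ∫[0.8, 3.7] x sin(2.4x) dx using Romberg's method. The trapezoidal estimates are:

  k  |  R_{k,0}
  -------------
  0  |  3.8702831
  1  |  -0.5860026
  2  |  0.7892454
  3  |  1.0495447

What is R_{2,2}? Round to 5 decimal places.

1.46893

R_{1,1} = (4·(-0.5860026) − 3.8702831) / 3 = -2.0714312
R_{2,1} = (4·0.7892454 − (-0.5860026)) / 3 = 1.2476614
R_{2,2} = 1.2476614 + (1.2476614 − (-2.0714312))/15 = 1.4689342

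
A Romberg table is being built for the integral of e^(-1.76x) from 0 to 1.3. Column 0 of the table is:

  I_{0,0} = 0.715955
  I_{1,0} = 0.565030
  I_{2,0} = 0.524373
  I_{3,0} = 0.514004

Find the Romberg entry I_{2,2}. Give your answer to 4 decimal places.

0.5106

Richardson extrapolation on the trapezoidal column (denominator 4−1=3):
I_{1,1} = 0.565030 + (0.565030 − 0.715955)/3 = 0.514722
I_{2,1} = (4·0.524373 − 0.565030) / 3 = 0.510821
I_{2,2} = 0.510821 + (0.510821 − 0.514722)/15 = 0.510561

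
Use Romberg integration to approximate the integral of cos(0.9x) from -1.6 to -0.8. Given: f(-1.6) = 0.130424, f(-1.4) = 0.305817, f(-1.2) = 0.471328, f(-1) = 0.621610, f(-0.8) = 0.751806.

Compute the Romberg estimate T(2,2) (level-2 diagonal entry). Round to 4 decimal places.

0.3690

T(0,0) (trapezoid, 1 panel, h=0.8000): 0.352892
T(1,0) (trapezoid, 2 panels, h=0.4000): 0.364977
T(2,0) (trapezoid, 4 panels, h=0.2000): 0.367974
T(1,1) = 0.364977 + (0.364977 − 0.352892)/3 = 0.369005
T(2,1) = 0.367974 + (0.367974 − 0.364977)/3 = 0.368973
T(2,2) = 0.368973 + (0.368973 − 0.369005)/15 = 0.368971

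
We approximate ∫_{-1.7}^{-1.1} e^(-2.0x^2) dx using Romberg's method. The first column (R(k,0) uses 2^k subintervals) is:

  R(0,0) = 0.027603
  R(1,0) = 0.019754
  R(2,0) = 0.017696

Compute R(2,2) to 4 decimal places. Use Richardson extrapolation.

Richardson extrapolation on the trapezoidal column (denominator 4−1=3):
R(1,1) = 0.019754 + (0.019754 − 0.027603)/3 = 0.017138
R(2,1) = 0.017696 + (0.017696 − 0.019754)/3 = 0.017010
R(2,2) = 0.017010 + (0.017010 − 0.017138)/15 = 0.017001

0.0170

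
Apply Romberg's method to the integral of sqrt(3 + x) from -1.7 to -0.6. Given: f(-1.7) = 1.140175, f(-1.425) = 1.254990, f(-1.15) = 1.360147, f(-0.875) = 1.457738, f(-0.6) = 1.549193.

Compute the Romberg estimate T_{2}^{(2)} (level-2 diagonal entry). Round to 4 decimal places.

T_{0}^{(0)} (trapezoid, 1 panel, h=1.1000): 1.479152
T_{1}^{(0)} (trapezoid, 2 panels, h=0.5500): 1.487657
T_{2}^{(0)} (trapezoid, 4 panels, h=0.2750): 1.489829
T_{1}^{(1)} = 1.487657 + (1.487657 − 1.479152)/3 = 1.490492
T_{2}^{(1)} = 1.489829 + (1.489829 − 1.487657)/3 = 1.490553
T_{2}^{(2)} = 1.490553 + (1.490553 − 1.490492)/15 = 1.490557

1.4906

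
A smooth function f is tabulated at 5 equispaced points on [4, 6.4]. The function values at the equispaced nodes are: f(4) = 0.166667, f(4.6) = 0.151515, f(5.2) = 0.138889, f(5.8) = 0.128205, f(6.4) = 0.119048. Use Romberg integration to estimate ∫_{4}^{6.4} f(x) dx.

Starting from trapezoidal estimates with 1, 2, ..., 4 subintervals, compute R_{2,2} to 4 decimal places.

R_{0,0} (trapezoid, 1 panel, h=2.4000): 0.342858
R_{1,0} (trapezoid, 2 panels, h=1.2000): 0.338096
R_{2,0} (trapezoid, 4 panels, h=0.6000): 0.336880
R_{1,1} = 0.338096 + (0.338096 − 0.342858)/3 = 0.336509
R_{2,1} = 0.336880 + (0.336880 − 0.338096)/3 = 0.336475
R_{2,2} = 0.336475 + (0.336475 − 0.336509)/15 = 0.336473

0.3365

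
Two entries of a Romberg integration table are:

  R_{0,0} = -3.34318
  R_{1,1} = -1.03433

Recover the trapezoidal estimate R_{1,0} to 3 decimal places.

-1.612

From R_{1,1} = (4·R_{1,0} − R_{0,0})/3, solve for R_{1,0}:
4·R_{1,0} = 3·(-1.03433) + (-3.34318) = -6.44617
R_{1,0} = -1.61154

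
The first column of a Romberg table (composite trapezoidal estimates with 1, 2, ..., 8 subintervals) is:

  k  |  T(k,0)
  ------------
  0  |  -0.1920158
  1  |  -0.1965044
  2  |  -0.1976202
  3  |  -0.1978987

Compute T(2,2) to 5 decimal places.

-0.19799

Richardson extrapolation on the trapezoidal column (denominator 4−1=3):
T(1,1) = -0.1965044 + (-0.1965044 − (-0.1920158))/3 = -0.1980006
T(2,1) = (4·(-0.1976202) − (-0.1965044)) / 3 = -0.1979921
T(2,2) = (16·(-0.1979921) − (-0.1980006)) / 15 = -0.1979915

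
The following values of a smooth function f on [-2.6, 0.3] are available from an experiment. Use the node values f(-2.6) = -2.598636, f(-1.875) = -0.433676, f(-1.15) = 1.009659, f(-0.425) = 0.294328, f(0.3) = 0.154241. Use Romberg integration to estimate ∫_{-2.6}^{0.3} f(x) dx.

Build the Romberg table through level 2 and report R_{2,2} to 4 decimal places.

-0.3046

R_{0,0} (trapezoid, 1 panel, h=2.9000): -3.544373
R_{1,0} (trapezoid, 2 panels, h=1.4500): -0.308181
R_{2,0} (trapezoid, 4 panels, h=0.7250): -0.255118
R_{1,1} = -0.308181 + (-0.308181 − (-3.544373))/3 = 0.770550
R_{2,1} = -0.255118 + (-0.255118 − (-0.308181))/3 = -0.237430
R_{2,2} = -0.237430 + (-0.237430 − 0.770550)/15 = -0.304629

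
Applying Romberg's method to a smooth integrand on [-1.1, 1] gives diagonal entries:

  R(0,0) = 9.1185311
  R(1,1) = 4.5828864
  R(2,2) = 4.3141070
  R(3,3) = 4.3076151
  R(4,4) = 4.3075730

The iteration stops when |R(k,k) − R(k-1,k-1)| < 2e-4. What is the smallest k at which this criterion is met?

|R(1,1) − R(0,0)| = 4.5356447 ≥ 2e-4
|R(2,2) − R(1,1)| = 0.2687794 ≥ 2e-4
|R(3,3) − R(2,2)| = 0.0064919 ≥ 2e-4
|R(4,4) − R(3,3)| = 0.0000421 < 2e-4

k = 4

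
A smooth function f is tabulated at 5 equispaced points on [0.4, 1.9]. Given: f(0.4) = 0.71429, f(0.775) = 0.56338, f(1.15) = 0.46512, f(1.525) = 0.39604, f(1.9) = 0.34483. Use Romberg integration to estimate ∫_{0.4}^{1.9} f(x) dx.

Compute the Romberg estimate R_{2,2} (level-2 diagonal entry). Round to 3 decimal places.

0.728

R_{0,0} (trapezoid, 1 panel, h=1.5000): 0.79434
R_{1,0} (trapezoid, 2 panels, h=0.7500): 0.74601
R_{2,0} (trapezoid, 4 panels, h=0.3750): 0.73279
R_{1,1} = 0.74601 + (0.74601 − 0.79434)/3 = 0.72990
R_{2,1} = 0.73279 + (0.73279 − 0.74601)/3 = 0.72838
R_{2,2} = 0.72838 + (0.72838 − 0.72990)/15 = 0.72828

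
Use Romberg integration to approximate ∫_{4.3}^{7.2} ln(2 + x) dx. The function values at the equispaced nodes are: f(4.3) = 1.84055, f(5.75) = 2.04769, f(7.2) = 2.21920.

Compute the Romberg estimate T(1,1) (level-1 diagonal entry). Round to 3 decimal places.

5.921

T(0,0) (trapezoid, 1 panel, h=2.9000): 5.88664
T(1,0) (trapezoid, 2 panels, h=1.4500): 5.91247
T(1,1) = 5.91247 + (5.91247 − 5.88664)/3 = 5.92108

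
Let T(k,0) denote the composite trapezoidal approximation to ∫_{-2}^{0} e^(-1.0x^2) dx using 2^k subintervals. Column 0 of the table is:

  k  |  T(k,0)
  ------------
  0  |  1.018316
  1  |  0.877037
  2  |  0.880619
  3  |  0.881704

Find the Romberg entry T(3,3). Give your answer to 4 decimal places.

Richardson extrapolation on the trapezoidal column (denominator 4−1=3):
T(1,1) = (4·0.877037 − 1.018316) / 3 = 0.829944
T(2,1) = 0.880619 + (0.880619 − 0.877037)/3 = 0.881813
T(3,1) = 0.881704 + (0.881704 − 0.880619)/3 = 0.882066
T(2,2) = 0.881813 + (0.881813 − 0.829944)/15 = 0.885271
T(3,2) = (16·0.882066 − 0.881813) / 15 = 0.882083
T(3,3) = 0.882083 + (0.882083 − 0.885271)/63 = 0.882032

0.8820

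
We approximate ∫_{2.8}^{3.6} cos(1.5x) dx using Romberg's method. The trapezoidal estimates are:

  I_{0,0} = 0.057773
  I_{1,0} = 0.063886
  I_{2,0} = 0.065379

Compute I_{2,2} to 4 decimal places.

Richardson extrapolation on the trapezoidal column (denominator 4−1=3):
I_{1,1} = 0.063886 + (0.063886 − 0.057773)/3 = 0.065924
I_{2,1} = (4·0.065379 − 0.063886) / 3 = 0.065877
I_{2,2} = (16·0.065877 − 0.065924) / 15 = 0.065874

0.0659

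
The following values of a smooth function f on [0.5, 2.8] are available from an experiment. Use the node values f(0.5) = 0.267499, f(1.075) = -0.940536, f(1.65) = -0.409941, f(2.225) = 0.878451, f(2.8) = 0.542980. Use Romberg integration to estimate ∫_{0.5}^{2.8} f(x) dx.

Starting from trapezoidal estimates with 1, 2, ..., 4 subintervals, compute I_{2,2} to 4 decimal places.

I_{0,0} (trapezoid, 1 panel, h=2.3000): 0.932051
I_{1,0} (trapezoid, 2 panels, h=1.1500): -0.005407
I_{2,0} (trapezoid, 4 panels, h=0.5750): -0.038402
I_{1,1} = -0.005407 + (-0.005407 − 0.932051)/3 = -0.317893
I_{2,1} = -0.038402 + (-0.038402 − (-0.005407))/3 = -0.049400
I_{2,2} = -0.049400 + (-0.049400 − (-0.317893))/15 = -0.031500

-0.0315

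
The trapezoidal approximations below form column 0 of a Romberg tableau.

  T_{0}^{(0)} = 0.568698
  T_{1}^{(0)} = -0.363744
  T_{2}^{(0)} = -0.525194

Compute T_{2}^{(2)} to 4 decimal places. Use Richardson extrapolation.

T_{1}^{(1)} = (4·(-0.363744) − 0.568698) / 3 = -0.674558
T_{2}^{(1)} = -0.525194 + (-0.525194 − (-0.363744))/3 = -0.579011
T_{2}^{(2)} = (16·(-0.579011) − (-0.674558)) / 15 = -0.572641

-0.5726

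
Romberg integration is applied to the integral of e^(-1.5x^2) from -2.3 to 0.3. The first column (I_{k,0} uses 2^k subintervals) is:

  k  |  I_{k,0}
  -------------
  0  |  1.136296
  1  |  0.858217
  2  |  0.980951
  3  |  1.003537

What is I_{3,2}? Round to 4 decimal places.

1.0103

Richardson extrapolation on the trapezoidal column (denominator 4−1=3):
I_{2,1} = 0.980951 + (0.980951 − 0.858217)/3 = 1.021862
I_{3,1} = 1.003537 + (1.003537 − 0.980951)/3 = 1.011066
I_{3,2} = 1.011066 + (1.011066 − 1.021862)/15 = 1.010346
(Column j=1 coincides with Simpson's rule on the same nodes.)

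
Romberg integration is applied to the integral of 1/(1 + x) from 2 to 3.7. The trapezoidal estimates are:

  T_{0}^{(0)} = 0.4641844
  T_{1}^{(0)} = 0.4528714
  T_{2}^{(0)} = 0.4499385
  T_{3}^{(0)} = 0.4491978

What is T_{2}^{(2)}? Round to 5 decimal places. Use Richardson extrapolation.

0.44895

Richardson extrapolation on the trapezoidal column (denominator 4−1=3):
T_{1}^{(1)} = 0.4528714 + (0.4528714 − 0.4641844)/3 = 0.4491004
T_{2}^{(1)} = 0.4499385 + (0.4499385 − 0.4528714)/3 = 0.4489609
T_{2}^{(2)} = (16·0.4489609 − 0.4491004) / 15 = 0.4489516
(Column j=1 coincides with Simpson's rule on the same nodes.)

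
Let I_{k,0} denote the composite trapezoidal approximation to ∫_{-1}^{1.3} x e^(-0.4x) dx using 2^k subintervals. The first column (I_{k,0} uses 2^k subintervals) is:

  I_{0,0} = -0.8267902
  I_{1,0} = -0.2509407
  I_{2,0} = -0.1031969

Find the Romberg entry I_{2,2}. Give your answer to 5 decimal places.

I_{1,1} = -0.2509407 + (-0.2509407 − (-0.8267902))/3 = -0.0589909
I_{2,1} = (4·(-0.1031969) − (-0.2509407)) / 3 = -0.0539490
I_{2,2} = -0.0539490 + (-0.0539490 − (-0.0589909))/15 = -0.0536129

-0.05361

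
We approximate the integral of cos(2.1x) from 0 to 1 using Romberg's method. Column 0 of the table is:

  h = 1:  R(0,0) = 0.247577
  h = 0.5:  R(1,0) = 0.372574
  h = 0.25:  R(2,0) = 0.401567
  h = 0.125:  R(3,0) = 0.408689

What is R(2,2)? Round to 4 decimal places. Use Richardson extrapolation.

Richardson extrapolation on the trapezoidal column (denominator 4−1=3):
R(1,1) = 0.372574 + (0.372574 − 0.247577)/3 = 0.414240
R(2,1) = 0.401567 + (0.401567 − 0.372574)/3 = 0.411231
R(2,2) = (16·0.411231 − 0.414240) / 15 = 0.411030

0.4110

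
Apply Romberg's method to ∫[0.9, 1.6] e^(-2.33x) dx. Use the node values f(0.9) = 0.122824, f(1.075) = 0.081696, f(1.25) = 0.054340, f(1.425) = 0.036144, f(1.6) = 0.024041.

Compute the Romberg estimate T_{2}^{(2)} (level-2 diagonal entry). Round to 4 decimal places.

T_{0}^{(0)} (trapezoid, 1 panel, h=0.7000): 0.051403
T_{1}^{(0)} (trapezoid, 2 panels, h=0.3500): 0.044720
T_{2}^{(0)} (trapezoid, 4 panels, h=0.1750): 0.042982
T_{1}^{(1)} = 0.044720 + (0.044720 − 0.051403)/3 = 0.042492
T_{2}^{(1)} = 0.042982 + (0.042982 − 0.044720)/3 = 0.042403
T_{2}^{(2)} = 0.042403 + (0.042403 − 0.042492)/15 = 0.042397

0.0424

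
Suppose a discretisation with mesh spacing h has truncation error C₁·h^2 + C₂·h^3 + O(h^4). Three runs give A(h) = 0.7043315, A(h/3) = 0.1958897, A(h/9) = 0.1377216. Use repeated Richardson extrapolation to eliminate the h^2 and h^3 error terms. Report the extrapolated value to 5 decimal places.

First eliminate the h^2 term (factor 3^2 = 9):
  B₁ = (9·0.1958897 − 0.7043315)/8 = 0.1323345
  B₂ = (9·0.1377216 − 0.1958897)/8 = 0.1304506
Then eliminate the h^3 term (factor 3^3 = 27):
  (27·0.1304506 − 0.1323345)/26 = 0.1303781

0.13038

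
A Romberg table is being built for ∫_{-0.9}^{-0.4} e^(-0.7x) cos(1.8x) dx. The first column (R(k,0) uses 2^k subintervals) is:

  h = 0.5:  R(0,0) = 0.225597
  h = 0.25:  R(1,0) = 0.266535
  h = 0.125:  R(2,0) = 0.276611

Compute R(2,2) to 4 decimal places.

Richardson extrapolation on the trapezoidal column (denominator 4−1=3):
R(1,1) = 0.266535 + (0.266535 − 0.225597)/3 = 0.280181
R(2,1) = 0.276611 + (0.276611 − 0.266535)/3 = 0.279970
R(2,2) = (16·0.279970 − 0.280181) / 15 = 0.279956

0.2800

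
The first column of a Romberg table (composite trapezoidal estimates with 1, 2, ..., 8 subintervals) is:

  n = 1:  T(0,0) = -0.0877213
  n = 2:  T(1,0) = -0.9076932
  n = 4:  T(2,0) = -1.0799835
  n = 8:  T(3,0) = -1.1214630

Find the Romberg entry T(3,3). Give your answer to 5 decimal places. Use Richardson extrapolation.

-1.13516

Richardson extrapolation on the trapezoidal column (denominator 4−1=3):
T(1,1) = (4·(-0.9076932) − (-0.0877213)) / 3 = -1.1810172
T(2,1) = -1.0799835 + (-1.0799835 − (-0.9076932))/3 = -1.1374136
T(3,1) = -1.1214630 + (-1.1214630 − (-1.0799835))/3 = -1.1352895
T(2,2) = -1.1374136 + (-1.1374136 − (-1.1810172))/15 = -1.1345067
T(3,2) = (16·(-1.1352895) − (-1.1374136)) / 15 = -1.1351479
T(3,3) = (64·(-1.1351479) − (-1.1345067)) / 63 = -1.1351581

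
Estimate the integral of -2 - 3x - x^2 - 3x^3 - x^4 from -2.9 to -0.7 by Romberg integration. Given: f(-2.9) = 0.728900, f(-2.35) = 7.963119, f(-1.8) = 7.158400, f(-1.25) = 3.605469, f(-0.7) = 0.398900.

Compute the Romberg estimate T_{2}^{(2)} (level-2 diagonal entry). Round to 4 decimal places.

11.3420

T_{0}^{(0)} (trapezoid, 1 panel, h=2.2000): 1.240580
T_{1}^{(0)} (trapezoid, 2 panels, h=1.1000): 8.494530
T_{2}^{(0)} (trapezoid, 4 panels, h=0.5500): 10.609988
T_{1}^{(1)} = 8.494530 + (8.494530 − 1.240580)/3 = 10.912513
T_{2}^{(1)} = 10.609988 + (10.609988 − 8.494530)/3 = 11.315141
T_{2}^{(2)} = 11.315141 + (11.315141 − 10.912513)/15 = 11.341983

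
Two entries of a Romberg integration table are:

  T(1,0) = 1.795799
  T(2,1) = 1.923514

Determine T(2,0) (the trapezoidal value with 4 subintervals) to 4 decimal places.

1.8916

From T(2,1) = (4·T(2,0) − T(1,0))/3, solve for T(2,0):
4·T(2,0) = 3·1.923514 + 1.795799 = 7.566341
T(2,0) = 1.891585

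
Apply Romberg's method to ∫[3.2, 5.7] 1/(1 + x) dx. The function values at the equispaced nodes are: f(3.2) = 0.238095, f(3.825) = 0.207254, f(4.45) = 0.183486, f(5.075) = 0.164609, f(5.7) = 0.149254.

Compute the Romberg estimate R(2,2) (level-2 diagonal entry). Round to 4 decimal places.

R(0,0) (trapezoid, 1 panel, h=2.5000): 0.484186
R(1,0) (trapezoid, 2 panels, h=1.2500): 0.471451
R(2,0) (trapezoid, 4 panels, h=0.6250): 0.468140
R(1,1) = 0.471451 + (0.471451 − 0.484186)/3 = 0.467206
R(2,1) = 0.468140 + (0.468140 − 0.471451)/3 = 0.467036
R(2,2) = 0.467036 + (0.467036 − 0.467206)/15 = 0.467025

0.4670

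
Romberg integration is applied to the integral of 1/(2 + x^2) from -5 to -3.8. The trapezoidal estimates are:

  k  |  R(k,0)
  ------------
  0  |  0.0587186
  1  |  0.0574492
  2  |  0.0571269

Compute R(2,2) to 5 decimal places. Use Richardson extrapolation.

R(1,1) = 0.0574492 + (0.0574492 − 0.0587186)/3 = 0.0570261
R(2,1) = 0.0571269 + (0.0571269 − 0.0574492)/3 = 0.0570195
R(2,2) = 0.0570195 + (0.0570195 − 0.0570261)/15 = 0.0570191

0.05702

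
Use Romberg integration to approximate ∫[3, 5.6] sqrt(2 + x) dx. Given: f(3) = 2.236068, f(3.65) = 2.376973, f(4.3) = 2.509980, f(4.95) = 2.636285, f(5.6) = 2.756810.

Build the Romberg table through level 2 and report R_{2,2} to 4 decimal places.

R_{0,0} (trapezoid, 1 panel, h=2.6000): 6.490741
R_{1,0} (trapezoid, 2 panels, h=1.3000): 6.508345
R_{2,0} (trapezoid, 4 panels, h=0.6500): 6.512790
R_{1,1} = 6.508345 + (6.508345 − 6.490741)/3 = 6.514213
R_{2,1} = 6.512790 + (6.512790 − 6.508345)/3 = 6.514272
R_{2,2} = 6.514272 + (6.514272 − 6.514213)/15 = 6.514276

6.5143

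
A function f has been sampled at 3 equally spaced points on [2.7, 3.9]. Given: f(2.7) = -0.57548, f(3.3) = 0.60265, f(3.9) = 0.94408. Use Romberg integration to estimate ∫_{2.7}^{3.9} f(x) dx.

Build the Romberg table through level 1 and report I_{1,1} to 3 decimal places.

I_{0,0} (trapezoid, 1 panel, h=1.2000): 0.22116
I_{1,0} (trapezoid, 2 panels, h=0.6000): 0.47217
I_{1,1} = 0.47217 + (0.47217 − 0.22116)/3 = 0.55584

0.556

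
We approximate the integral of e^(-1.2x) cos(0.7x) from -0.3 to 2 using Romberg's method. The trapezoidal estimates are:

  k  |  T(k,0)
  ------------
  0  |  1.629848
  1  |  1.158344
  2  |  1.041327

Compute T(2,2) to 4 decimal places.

1.0024

Richardson extrapolation on the trapezoidal column (denominator 4−1=3):
T(1,1) = 1.158344 + (1.158344 − 1.629848)/3 = 1.001176
T(2,1) = 1.041327 + (1.041327 − 1.158344)/3 = 1.002321
T(2,2) = (16·1.002321 − 1.001176) / 15 = 1.002397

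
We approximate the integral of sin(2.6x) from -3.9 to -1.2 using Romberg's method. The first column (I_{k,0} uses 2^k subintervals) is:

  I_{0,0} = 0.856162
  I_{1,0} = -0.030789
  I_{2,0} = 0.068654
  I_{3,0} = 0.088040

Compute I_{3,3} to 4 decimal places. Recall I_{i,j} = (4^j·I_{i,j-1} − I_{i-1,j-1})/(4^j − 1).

0.0934

I_{1,1} = (4·(-0.030789) − 0.856162) / 3 = -0.326439
I_{2,1} = 0.068654 + (0.068654 − (-0.030789))/3 = 0.101802
I_{3,1} = (4·0.088040 − 0.068654) / 3 = 0.094502
I_{2,2} = 0.101802 + (0.101802 − (-0.326439))/15 = 0.130351
I_{3,2} = (16·0.094502 − 0.101802) / 15 = 0.094015
I_{3,3} = 0.094015 + (0.094015 − 0.130351)/63 = 0.093438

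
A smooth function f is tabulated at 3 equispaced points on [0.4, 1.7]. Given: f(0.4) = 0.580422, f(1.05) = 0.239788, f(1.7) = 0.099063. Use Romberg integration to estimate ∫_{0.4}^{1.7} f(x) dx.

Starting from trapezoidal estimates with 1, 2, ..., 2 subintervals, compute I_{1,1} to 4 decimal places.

0.3550

I_{0,0} (trapezoid, 1 panel, h=1.3000): 0.441665
I_{1,0} (trapezoid, 2 panels, h=0.6500): 0.376695
I_{1,1} = 0.376695 + (0.376695 − 0.441665)/3 = 0.355038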